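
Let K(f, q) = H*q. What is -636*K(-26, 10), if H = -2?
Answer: 12720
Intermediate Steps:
K(f, q) = -2*q
-636*K(-26, 10) = -(-1272)*10 = -636*(-20) = 12720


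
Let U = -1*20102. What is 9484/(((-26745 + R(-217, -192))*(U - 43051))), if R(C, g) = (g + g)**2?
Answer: -9484/7623261783 ≈ -1.2441e-6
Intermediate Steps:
U = -20102
R(C, g) = 4*g**2 (R(C, g) = (2*g)**2 = 4*g**2)
9484/(((-26745 + R(-217, -192))*(U - 43051))) = 9484/(((-26745 + 4*(-192)**2)*(-20102 - 43051))) = 9484/(((-26745 + 4*36864)*(-63153))) = 9484/(((-26745 + 147456)*(-63153))) = 9484/((120711*(-63153))) = 9484/(-7623261783) = 9484*(-1/7623261783) = -9484/7623261783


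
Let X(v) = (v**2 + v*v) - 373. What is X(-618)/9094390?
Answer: 152695/1818878 ≈ 0.083950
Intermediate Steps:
X(v) = -373 + 2*v**2 (X(v) = (v**2 + v**2) - 373 = 2*v**2 - 373 = -373 + 2*v**2)
X(-618)/9094390 = (-373 + 2*(-618)**2)/9094390 = (-373 + 2*381924)*(1/9094390) = (-373 + 763848)*(1/9094390) = 763475*(1/9094390) = 152695/1818878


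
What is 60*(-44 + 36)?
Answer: -480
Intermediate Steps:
60*(-44 + 36) = 60*(-8) = -480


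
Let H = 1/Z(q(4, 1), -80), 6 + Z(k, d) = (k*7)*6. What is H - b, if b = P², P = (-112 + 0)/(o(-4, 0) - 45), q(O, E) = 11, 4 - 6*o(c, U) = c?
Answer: -51463415/7825416 ≈ -6.5764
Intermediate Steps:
o(c, U) = ⅔ - c/6
Z(k, d) = -6 + 42*k (Z(k, d) = -6 + (k*7)*6 = -6 + (7*k)*6 = -6 + 42*k)
H = 1/456 (H = 1/(-6 + 42*11) = 1/(-6 + 462) = 1/456 ≈ 0.0021930)
P = 336/131 (P = (-112 + 0)/((⅔ - ⅙*(-4)) - 45) = -112/((⅔ + ⅔) - 45) = -112/(4/3 - 45) = -112/(-131/3) = -112*(-3/131) = 336/131 ≈ 2.5649)
b = 112896/17161 (b = (336/131)² = 112896/17161 ≈ 6.5786)
H - b = 1/456 - 1*112896/17161 = 1/456 - 112896/17161 = -51463415/7825416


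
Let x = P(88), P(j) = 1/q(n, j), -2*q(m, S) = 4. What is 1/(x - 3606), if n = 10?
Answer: -2/7213 ≈ -0.00027728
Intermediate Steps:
q(m, S) = -2 (q(m, S) = -1/2*4 = -2)
P(j) = -1/2 (P(j) = 1/(-2) = -1/2)
x = -1/2 ≈ -0.50000
1/(x - 3606) = 1/(-1/2 - 3606) = 1/(-7213/2) = -2/7213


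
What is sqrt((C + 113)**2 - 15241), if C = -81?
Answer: I*sqrt(14217) ≈ 119.24*I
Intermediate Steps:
sqrt((C + 113)**2 - 15241) = sqrt((-81 + 113)**2 - 15241) = sqrt(32**2 - 15241) = sqrt(1024 - 15241) = sqrt(-14217) = I*sqrt(14217)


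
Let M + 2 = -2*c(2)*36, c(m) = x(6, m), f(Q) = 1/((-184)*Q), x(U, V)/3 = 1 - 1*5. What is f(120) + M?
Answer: 19032959/22080 ≈ 862.00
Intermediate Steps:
x(U, V) = -12 (x(U, V) = 3*(1 - 1*5) = 3*(1 - 5) = 3*(-4) = -12)
f(Q) = -1/(184*Q)
c(m) = -12
M = 862 (M = -2 - 2*(-12)*36 = -2 + 24*36 = -2 + 864 = 862)
f(120) + M = -1/184/120 + 862 = -1/184*1/120 + 862 = -1/22080 + 862 = 19032959/22080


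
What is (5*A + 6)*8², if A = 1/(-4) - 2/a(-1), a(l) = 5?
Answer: 176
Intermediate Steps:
A = -13/20 (A = 1/(-4) - 2/5 = 1*(-¼) - 2*⅕ = -¼ - ⅖ = -13/20 ≈ -0.65000)
(5*A + 6)*8² = (5*(-13/20) + 6)*8² = (-13/4 + 6)*64 = (11/4)*64 = 176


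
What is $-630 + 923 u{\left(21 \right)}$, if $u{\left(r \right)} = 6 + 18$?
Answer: $21522$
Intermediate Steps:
$u{\left(r \right)} = 24$
$-630 + 923 u{\left(21 \right)} = -630 + 923 \cdot 24 = -630 + 22152 = 21522$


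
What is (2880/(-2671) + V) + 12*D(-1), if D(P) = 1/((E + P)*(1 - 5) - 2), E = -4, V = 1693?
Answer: 13562711/8013 ≈ 1692.6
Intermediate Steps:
D(P) = 1/(14 - 4*P) (D(P) = 1/((-4 + P)*(1 - 5) - 2) = 1/((-4 + P)*(-4) - 2) = 1/((16 - 4*P) - 2) = 1/(14 - 4*P))
(2880/(-2671) + V) + 12*D(-1) = (2880/(-2671) + 1693) + 12*(-1/(-14 + 4*(-1))) = (2880*(-1/2671) + 1693) + 12*(-1/(-14 - 4)) = (-2880/2671 + 1693) + 12*(-1/(-18)) = 4519123/2671 + 12*(-1*(-1/18)) = 4519123/2671 + 12*(1/18) = 4519123/2671 + ⅔ = 13562711/8013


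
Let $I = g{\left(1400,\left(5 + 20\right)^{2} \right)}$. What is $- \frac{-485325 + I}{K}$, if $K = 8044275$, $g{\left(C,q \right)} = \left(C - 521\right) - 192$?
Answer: $\frac{161546}{2681425} \approx 0.060246$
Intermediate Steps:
$g{\left(C,q \right)} = -713 + C$ ($g{\left(C,q \right)} = \left(-521 + C\right) - 192 = -713 + C$)
$I = 687$ ($I = -713 + 1400 = 687$)
$- \frac{-485325 + I}{K} = - \frac{-485325 + 687}{8044275} = - \frac{-484638}{8044275} = \left(-1\right) \left(- \frac{161546}{2681425}\right) = \frac{161546}{2681425}$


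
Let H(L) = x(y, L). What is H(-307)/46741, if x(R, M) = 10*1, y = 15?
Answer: 10/46741 ≈ 0.00021394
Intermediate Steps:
x(R, M) = 10
H(L) = 10
H(-307)/46741 = 10/46741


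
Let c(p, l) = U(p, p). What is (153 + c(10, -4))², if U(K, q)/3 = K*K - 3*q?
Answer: 131769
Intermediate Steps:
U(K, q) = -9*q + 3*K² (U(K, q) = 3*(K*K - 3*q) = 3*(K² - 3*q) = -9*q + 3*K²)
c(p, l) = -9*p + 3*p²
(153 + c(10, -4))² = (153 + 3*10*(-3 + 10))² = (153 + 3*10*7)² = (153 + 210)² = 363² = 131769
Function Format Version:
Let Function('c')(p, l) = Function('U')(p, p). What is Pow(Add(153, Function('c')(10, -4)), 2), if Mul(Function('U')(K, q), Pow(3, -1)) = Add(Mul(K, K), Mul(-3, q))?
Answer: 131769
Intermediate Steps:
Function('U')(K, q) = Add(Mul(-9, q), Mul(3, Pow(K, 2))) (Function('U')(K, q) = Mul(3, Add(Mul(K, K), Mul(-3, q))) = Mul(3, Add(Pow(K, 2), Mul(-3, q))) = Add(Mul(-9, q), Mul(3, Pow(K, 2))))
Function('c')(p, l) = Add(Mul(-9, p), Mul(3, Pow(p, 2)))
Pow(Add(153, Function('c')(10, -4)), 2) = Pow(Add(153, Mul(3, 10, Add(-3, 10))), 2) = Pow(Add(153, Mul(3, 10, 7)), 2) = Pow(Add(153, 210), 2) = Pow(363, 2) = 131769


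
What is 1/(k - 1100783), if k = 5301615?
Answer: 1/4200832 ≈ 2.3805e-7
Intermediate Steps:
1/(k - 1100783) = 1/(5301615 - 1100783) = 1/4200832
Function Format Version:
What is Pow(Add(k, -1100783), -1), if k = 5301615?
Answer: Rational(1, 4200832) ≈ 2.3805e-7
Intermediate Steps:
Pow(Add(k, -1100783), -1) = Pow(Add(5301615, -1100783), -1) = Pow(4200832, -1) = Rational(1, 4200832)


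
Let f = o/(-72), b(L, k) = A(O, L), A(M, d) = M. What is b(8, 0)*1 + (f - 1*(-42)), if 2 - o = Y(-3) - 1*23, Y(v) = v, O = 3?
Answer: 803/18 ≈ 44.611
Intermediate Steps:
o = 28 (o = 2 - (-3 - 1*23) = 2 - (-3 - 23) = 2 - 1*(-26) = 2 + 26 = 28)
b(L, k) = 3
f = -7/18 (f = 28/(-72) = 28*(-1/72) = -7/18 ≈ -0.38889)
b(8, 0)*1 + (f - 1*(-42)) = 3*1 + (-7/18 - 1*(-42)) = 3 + (-7/18 + 42) = 3 + 749/18 = 803/18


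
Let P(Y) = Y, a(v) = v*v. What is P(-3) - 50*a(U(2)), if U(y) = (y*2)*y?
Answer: -3203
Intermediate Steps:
U(y) = 2*y² (U(y) = (2*y)*y = 2*y²)
a(v) = v²
P(-3) - 50*a(U(2)) = -3 - 50*(2*2²)² = -3 - 50*(2*4)² = -3 - 50*8² = -3 - 50*64 = -3 - 3200 = -3203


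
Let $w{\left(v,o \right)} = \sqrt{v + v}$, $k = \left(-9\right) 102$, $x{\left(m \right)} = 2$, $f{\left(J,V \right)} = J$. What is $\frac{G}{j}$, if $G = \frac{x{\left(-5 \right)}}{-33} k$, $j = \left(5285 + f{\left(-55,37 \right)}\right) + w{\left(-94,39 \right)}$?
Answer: $\frac{44455}{4178944} - \frac{17 i \sqrt{47}}{4178944} \approx 0.010638 - 2.7889 \cdot 10^{-5} i$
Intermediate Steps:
$k = -918$
$w{\left(v,o \right)} = \sqrt{2} \sqrt{v}$ ($w{\left(v,o \right)} = \sqrt{2 v} = \sqrt{2} \sqrt{v}$)
$j = 5230 + 2 i \sqrt{47}$ ($j = \left(5285 - 55\right) + \sqrt{2} \sqrt{-94} = 5230 + \sqrt{2} i \sqrt{94} = 5230 + 2 i \sqrt{47} \approx 5230.0 + 13.711 i$)
$G = \frac{612}{11}$ ($G = \frac{2}{-33} \left(-918\right) = 2 \left(- \frac{1}{33}\right) \left(-918\right) = \left(- \frac{2}{33}\right) \left(-918\right) = \frac{612}{11} \approx 55.636$)
$\frac{G}{j} = \frac{612}{11 \left(5230 + 2 i \sqrt{47}\right)}$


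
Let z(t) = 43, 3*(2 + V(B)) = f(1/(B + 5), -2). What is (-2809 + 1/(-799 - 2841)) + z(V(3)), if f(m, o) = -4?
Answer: -10068241/3640 ≈ -2766.0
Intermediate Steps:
V(B) = -10/3 (V(B) = -2 + (1/3)*(-4) = -2 - 4/3 = -10/3)
(-2809 + 1/(-799 - 2841)) + z(V(3)) = (-2809 + 1/(-799 - 2841)) + 43 = (-2809 + 1/(-3640)) + 43 = (-2809 - 1/3640) + 43 = -10224761/3640 + 43 = -10068241/3640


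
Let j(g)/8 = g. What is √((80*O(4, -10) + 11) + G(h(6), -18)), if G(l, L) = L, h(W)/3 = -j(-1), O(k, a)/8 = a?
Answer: I*√6407 ≈ 80.044*I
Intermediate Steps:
O(k, a) = 8*a
j(g) = 8*g
h(W) = 24 (h(W) = 3*(-8*(-1)) = 3*(-1*(-8)) = 3*8 = 24)
√((80*O(4, -10) + 11) + G(h(6), -18)) = √((80*(8*(-10)) + 11) - 18) = √((80*(-80) + 11) - 18) = √((-6400 + 11) - 18) = √(-6389 - 18) = √(-6407) = I*√6407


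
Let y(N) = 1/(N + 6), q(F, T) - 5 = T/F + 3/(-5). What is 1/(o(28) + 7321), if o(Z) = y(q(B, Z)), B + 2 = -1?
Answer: 16/117151 ≈ 0.00013658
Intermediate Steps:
B = -3 (B = -2 - 1 = -3)
q(F, T) = 22/5 + T/F (q(F, T) = 5 + (T/F + 3/(-5)) = 5 + (T/F + 3*(-⅕)) = 5 + (T/F - ⅗) = 5 + (-⅗ + T/F) = 22/5 + T/F)
y(N) = 1/(6 + N)
o(Z) = 1/(52/5 - Z/3) (o(Z) = 1/(6 + (22/5 + Z/(-3))) = 1/(6 + (22/5 + Z*(-⅓))) = 1/(6 + (22/5 - Z/3)) = 1/(52/5 - Z/3))
1/(o(28) + 7321) = 1/(15/(156 - 5*28) + 7321) = 1/(15/(156 - 140) + 7321) = 1/(15/16 + 7321) = 1/(117151/16) = 16/117151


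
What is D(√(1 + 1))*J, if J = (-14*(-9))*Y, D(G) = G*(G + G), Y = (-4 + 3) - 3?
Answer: -2016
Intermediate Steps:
Y = -4 (Y = -1 - 3 = -4)
D(G) = 2*G² (D(G) = G*(2*G) = 2*G²)
J = -504 (J = -14*(-9)*(-4) = 126*(-4) = -504)
D(√(1 + 1))*J = (2*(√(1 + 1))²)*(-504) = (2*(√2)²)*(-504) = (2*2)*(-504) = 4*(-504) = -2016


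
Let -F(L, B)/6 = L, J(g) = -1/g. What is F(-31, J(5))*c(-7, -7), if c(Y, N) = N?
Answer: -1302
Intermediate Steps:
F(L, B) = -6*L
F(-31, J(5))*c(-7, -7) = -6*(-31)*(-7) = 186*(-7) = -1302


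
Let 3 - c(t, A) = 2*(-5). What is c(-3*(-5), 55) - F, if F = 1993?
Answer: -1980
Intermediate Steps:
c(t, A) = 13 (c(t, A) = 3 - 2*(-5) = 3 - 1*(-10) = 3 + 10 = 13)
c(-3*(-5), 55) - F = 13 - 1*1993 = 13 - 1993 = -1980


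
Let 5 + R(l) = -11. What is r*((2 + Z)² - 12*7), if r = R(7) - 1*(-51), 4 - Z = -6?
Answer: 2100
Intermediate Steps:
Z = 10 (Z = 4 - 1*(-6) = 4 + 6 = 10)
R(l) = -16 (R(l) = -5 - 11 = -16)
r = 35 (r = -16 - 1*(-51) = -16 + 51 = 35)
r*((2 + Z)² - 12*7) = 35*((2 + 10)² - 12*7) = 35*(12² - 84) = 35*(144 - 84) = 35*60 = 2100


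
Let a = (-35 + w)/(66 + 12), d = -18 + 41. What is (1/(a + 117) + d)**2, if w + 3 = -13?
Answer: 4844299201/9150625 ≈ 529.40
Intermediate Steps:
w = -16 (w = -3 - 13 = -16)
d = 23
a = -17/26 (a = (-35 - 16)/(66 + 12) = -51/78 = -51*1/78 = -17/26 ≈ -0.65385)
(1/(a + 117) + d)**2 = (1/(-17/26 + 117) + 23)**2 = (1/(3025/26) + 23)**2 = (26/3025 + 23)**2 = (69601/3025)**2 = 4844299201/9150625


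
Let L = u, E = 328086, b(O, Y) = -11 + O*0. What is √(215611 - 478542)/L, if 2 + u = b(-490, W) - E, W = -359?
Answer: -I*√262931/328099 ≈ -0.0015628*I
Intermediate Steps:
b(O, Y) = -11 (b(O, Y) = -11 + 0 = -11)
u = -328099 (u = -2 + (-11 - 1*328086) = -2 + (-11 - 328086) = -2 - 328097 = -328099)
L = -328099
√(215611 - 478542)/L = √(215611 - 478542)/(-328099) = √(-262931)*(-1/328099) = (I*√262931)*(-1/328099) = -I*√262931/328099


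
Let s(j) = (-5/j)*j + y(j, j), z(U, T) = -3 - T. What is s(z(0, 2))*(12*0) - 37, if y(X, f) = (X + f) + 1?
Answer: -37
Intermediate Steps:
y(X, f) = 1 + X + f
s(j) = -4 + 2*j (s(j) = (-5/j)*j + (1 + j + j) = -5 + (1 + 2*j) = -4 + 2*j)
s(z(0, 2))*(12*0) - 37 = (-4 + 2*(-3 - 1*2))*(12*0) - 37 = (-4 + 2*(-3 - 2))*0 - 37 = (-4 + 2*(-5))*0 - 37 = (-4 - 10)*0 - 37 = -14*0 - 37 = 0 - 37 = -37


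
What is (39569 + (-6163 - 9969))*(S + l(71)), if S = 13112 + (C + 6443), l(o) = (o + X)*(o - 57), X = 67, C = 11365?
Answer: 769952324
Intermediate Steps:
l(o) = (-57 + o)*(67 + o) (l(o) = (o + 67)*(o - 57) = (67 + o)*(-57 + o) = (-57 + o)*(67 + o))
S = 30920 (S = 13112 + (11365 + 6443) = 13112 + 17808 = 30920)
(39569 + (-6163 - 9969))*(S + l(71)) = (39569 + (-6163 - 9969))*(30920 + (-3819 + 71**2 + 10*71)) = (39569 - 16132)*(30920 + (-3819 + 5041 + 710)) = 23437*(30920 + 1932) = 23437*32852 = 769952324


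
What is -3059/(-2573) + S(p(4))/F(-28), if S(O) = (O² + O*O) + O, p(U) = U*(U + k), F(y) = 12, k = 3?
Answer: 345268/2573 ≈ 134.19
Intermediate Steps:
p(U) = U*(3 + U) (p(U) = U*(U + 3) = U*(3 + U))
S(O) = O + 2*O² (S(O) = (O² + O²) + O = 2*O² + O = O + 2*O²)
-3059/(-2573) + S(p(4))/F(-28) = -3059/(-2573) + ((4*(3 + 4))*(1 + 2*(4*(3 + 4))))/12 = -3059*(-1/2573) + ((4*7)*(1 + 2*(4*7)))*(1/12) = 3059/2573 + (28*(1 + 2*28))*(1/12) = 3059/2573 + (28*(1 + 56))*(1/12) = 3059/2573 + (28*57)*(1/12) = 3059/2573 + 1596*(1/12) = 3059/2573 + 133 = 345268/2573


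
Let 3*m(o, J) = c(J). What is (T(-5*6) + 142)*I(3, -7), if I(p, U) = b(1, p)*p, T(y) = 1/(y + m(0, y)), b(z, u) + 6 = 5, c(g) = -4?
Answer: -40035/94 ≈ -425.90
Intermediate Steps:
b(z, u) = -1 (b(z, u) = -6 + 5 = -1)
m(o, J) = -4/3 (m(o, J) = (⅓)*(-4) = -4/3)
T(y) = 1/(-4/3 + y) (T(y) = 1/(y - 4/3) = 1/(-4/3 + y))
I(p, U) = -p
(T(-5*6) + 142)*I(3, -7) = (3/(-4 + 3*(-5*6)) + 142)*(-1*3) = (3/(-4 + 3*(-30)) + 142)*(-3) = (3/(-4 - 90) + 142)*(-3) = (3/(-94) + 142)*(-3) = (3*(-1/94) + 142)*(-3) = (-3/94 + 142)*(-3) = (13345/94)*(-3) = -40035/94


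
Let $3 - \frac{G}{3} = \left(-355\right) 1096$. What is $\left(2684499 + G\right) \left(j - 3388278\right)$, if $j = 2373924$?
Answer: $-3907035990792$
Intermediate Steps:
$G = 1167249$ ($G = 9 - 3 \left(\left(-355\right) 1096\right) = 9 - -1167240 = 9 + 1167240 = 1167249$)
$\left(2684499 + G\right) \left(j - 3388278\right) = \left(2684499 + 1167249\right) \left(2373924 - 3388278\right) = 3851748 \left(-1014354\right) = -3907035990792$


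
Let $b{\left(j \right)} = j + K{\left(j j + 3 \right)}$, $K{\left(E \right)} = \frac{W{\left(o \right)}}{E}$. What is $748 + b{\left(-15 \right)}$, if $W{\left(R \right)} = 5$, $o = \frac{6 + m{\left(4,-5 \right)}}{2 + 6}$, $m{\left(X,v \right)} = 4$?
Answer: $\frac{167129}{228} \approx 733.02$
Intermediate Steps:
$o = \frac{5}{4}$ ($o = \frac{6 + 4}{2 + 6} = \frac{10}{8} = 10 \cdot \frac{1}{8} = \frac{5}{4} \approx 1.25$)
$K{\left(E \right)} = \frac{5}{E}$
$b{\left(j \right)} = j + \frac{5}{3 + j^{2}}$ ($b{\left(j \right)} = j + \frac{5}{j j + 3} = j + \frac{5}{j^{2} + 3} = j + \frac{5}{3 + j^{2}}$)
$748 + b{\left(-15 \right)} = 748 - \left(15 - \frac{5}{3 + \left(-15\right)^{2}}\right) = 748 - \left(15 - \frac{5}{3 + 225}\right) = 748 - \left(15 - \frac{5}{228}\right) = 748 + \left(-15 + 5 \cdot \frac{1}{228}\right) = 748 + \left(-15 + \frac{5}{228}\right) = 748 - \frac{3415}{228} = \frac{167129}{228}$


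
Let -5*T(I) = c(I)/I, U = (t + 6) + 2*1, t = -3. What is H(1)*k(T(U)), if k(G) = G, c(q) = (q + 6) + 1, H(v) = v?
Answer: -12/25 ≈ -0.48000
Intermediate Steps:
c(q) = 7 + q (c(q) = (6 + q) + 1 = 7 + q)
U = 5 (U = (-3 + 6) + 2*1 = 3 + 2 = 5)
T(I) = -(7 + I)/(5*I)
H(1)*k(T(U)) = 1*((⅕)*(-7 - 1*5)/5) = 1*((⅕)*(⅕)*(-7 - 5)) = 1*((⅕)*(⅕)*(-12)) = 1*(-12/25) = -12/25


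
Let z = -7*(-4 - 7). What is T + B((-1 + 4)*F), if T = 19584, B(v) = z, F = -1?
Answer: 19661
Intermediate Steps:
z = 77 (z = -7*(-11) = 77)
B(v) = 77
T + B((-1 + 4)*F) = 19584 + 77 = 19661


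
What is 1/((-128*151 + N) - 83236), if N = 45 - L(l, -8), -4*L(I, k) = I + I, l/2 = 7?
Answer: -1/102512 ≈ -9.7549e-6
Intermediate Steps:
l = 14 (l = 2*7 = 14)
L(I, k) = -I/2 (L(I, k) = -(I + I)/4 = -I/2)
N = 52 (N = 45 - (-1)*14/2 = 45 - 1*(-7) = 45 + 7 = 52)
1/((-128*151 + N) - 83236) = 1/((-128*151 + 52) - 83236) = 1/((-19328 + 52) - 83236) = 1/(-19276 - 83236) = 1/(-102512) = -1/102512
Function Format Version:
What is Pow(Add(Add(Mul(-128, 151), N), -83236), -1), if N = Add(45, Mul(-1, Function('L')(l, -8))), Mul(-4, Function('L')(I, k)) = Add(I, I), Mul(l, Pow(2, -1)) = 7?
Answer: Rational(-1, 102512) ≈ -9.7549e-6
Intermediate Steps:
l = 14 (l = Mul(2, 7) = 14)
Function('L')(I, k) = Mul(Rational(-1, 2), I) (Function('L')(I, k) = Mul(Rational(-1, 4), Add(I, I)) = Mul(Rational(-1, 4), Mul(2, I)) = Mul(Rational(-1, 2), I))
N = 52 (N = Add(45, Mul(-1, Mul(Rational(-1, 2), 14))) = Add(45, Mul(-1, -7)) = Add(45, 7) = 52)
Pow(Add(Add(Mul(-128, 151), N), -83236), -1) = Pow(Add(Add(Mul(-128, 151), 52), -83236), -1) = Pow(Add(Add(-19328, 52), -83236), -1) = Pow(Add(-19276, -83236), -1) = Pow(-102512, -1) = Rational(-1, 102512)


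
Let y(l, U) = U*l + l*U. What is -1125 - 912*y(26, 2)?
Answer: -95973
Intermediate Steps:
y(l, U) = 2*U*l (y(l, U) = U*l + U*l = 2*U*l)
-1125 - 912*y(26, 2) = -1125 - 1824*2*26 = -1125 - 912*104 = -1125 - 94848 = -95973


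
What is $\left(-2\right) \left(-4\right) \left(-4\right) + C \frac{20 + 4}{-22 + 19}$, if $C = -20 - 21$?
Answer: $296$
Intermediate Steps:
$C = -41$
$\left(-2\right) \left(-4\right) \left(-4\right) + C \frac{20 + 4}{-22 + 19} = \left(-2\right) \left(-4\right) \left(-4\right) - 41 \frac{20 + 4}{-22 + 19} = 8 \left(-4\right) - 41 \frac{24}{-3} = -32 - 41 \cdot 24 \left(- \frac{1}{3}\right) = -32 - -328 = -32 + 328 = 296$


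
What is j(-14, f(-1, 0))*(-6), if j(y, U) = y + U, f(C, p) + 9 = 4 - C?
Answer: 108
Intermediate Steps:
f(C, p) = -5 - C (f(C, p) = -9 + (4 - C) = -5 - C)
j(y, U) = U + y
j(-14, f(-1, 0))*(-6) = ((-5 - 1*(-1)) - 14)*(-6) = ((-5 + 1) - 14)*(-6) = (-4 - 14)*(-6) = -18*(-6) = 108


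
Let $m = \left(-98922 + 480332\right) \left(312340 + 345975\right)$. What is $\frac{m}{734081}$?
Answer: $\frac{251087924150}{734081} \approx 3.4204 \cdot 10^{5}$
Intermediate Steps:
$m = 251087924150$ ($m = 381410 \cdot 658315 = 251087924150$)
$\frac{m}{734081} = \frac{251087924150}{734081}$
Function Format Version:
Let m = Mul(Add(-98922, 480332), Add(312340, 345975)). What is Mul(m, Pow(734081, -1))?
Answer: Rational(251087924150, 734081) ≈ 3.4204e+5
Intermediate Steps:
m = 251087924150 (m = Mul(381410, 658315) = 251087924150)
Mul(m, Pow(734081, -1)) = Mul(251087924150, Pow(734081, -1)) = Mul(251087924150, Rational(1, 734081)) = Rational(251087924150, 734081)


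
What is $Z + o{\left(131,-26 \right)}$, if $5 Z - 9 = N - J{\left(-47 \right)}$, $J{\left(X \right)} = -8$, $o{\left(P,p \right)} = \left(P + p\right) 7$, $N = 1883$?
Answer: $1115$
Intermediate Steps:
$o{\left(P,p \right)} = 7 P + 7 p$
$Z = 380$ ($Z = \frac{9}{5} + \frac{1883 - -8}{5} = \frac{9}{5} + \frac{1883 + 8}{5} = \frac{9}{5} + \frac{1}{5} \cdot 1891 = \frac{9}{5} + \frac{1891}{5} = 380$)
$Z + o{\left(131,-26 \right)} = 380 + \left(7 \cdot 131 + 7 \left(-26\right)\right) = 380 + \left(917 - 182\right) = 380 + 735 = 1115$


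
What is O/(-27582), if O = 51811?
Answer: -51811/27582 ≈ -1.8784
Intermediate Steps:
O/(-27582) = 51811/(-27582) = 51811*(-1/27582) = -51811/27582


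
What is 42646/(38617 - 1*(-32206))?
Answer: 42646/70823 ≈ 0.60215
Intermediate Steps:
42646/(38617 - 1*(-32206)) = 42646/(38617 + 32206) = 42646/70823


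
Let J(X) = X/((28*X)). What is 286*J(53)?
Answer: 143/14 ≈ 10.214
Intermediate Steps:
J(X) = 1/28 (J(X) = X*(1/(28*X)) = 1/28)
286*J(53) = 286*(1/28) = 143/14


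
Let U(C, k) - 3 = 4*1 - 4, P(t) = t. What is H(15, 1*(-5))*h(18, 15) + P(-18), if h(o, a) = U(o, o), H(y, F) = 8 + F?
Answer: -9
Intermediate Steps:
U(C, k) = 3 (U(C, k) = 3 + (4*1 - 4) = 3 + (4 - 4) = 3 + 0 = 3)
h(o, a) = 3
H(15, 1*(-5))*h(18, 15) + P(-18) = (8 + 1*(-5))*3 - 18 = (8 - 5)*3 - 18 = 3*3 - 18 = 9 - 18 = -9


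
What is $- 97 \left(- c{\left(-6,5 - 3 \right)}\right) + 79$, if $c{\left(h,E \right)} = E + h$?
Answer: $-309$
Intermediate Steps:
$- 97 \left(- c{\left(-6,5 - 3 \right)}\right) + 79 = - 97 \left(- (\left(5 - 3\right) - 6)\right) + 79 = - 97 \left(- (2 - 6)\right) + 79 = - 97 \left(\left(-1\right) \left(-4\right)\right) + 79 = \left(-97\right) 4 + 79 = -388 + 79 = -309$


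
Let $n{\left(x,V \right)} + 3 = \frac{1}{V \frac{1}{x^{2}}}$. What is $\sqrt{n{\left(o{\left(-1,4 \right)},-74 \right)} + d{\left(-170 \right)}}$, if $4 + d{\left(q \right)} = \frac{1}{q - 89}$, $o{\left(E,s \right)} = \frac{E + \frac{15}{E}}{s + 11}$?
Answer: $\frac{i \sqrt{105942914}}{3885} \approx 2.6494 i$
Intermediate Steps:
$o{\left(E,s \right)} = \frac{E + \frac{15}{E}}{11 + s}$
$n{\left(x,V \right)} = -3 + \frac{x^{2}}{V}$ ($n{\left(x,V \right)} = -3 + \frac{1}{V \frac{1}{x^{2}}} = -3 + \frac{x^{2}}{V}$)
$d{\left(q \right)} = -4 + \frac{1}{-89 + q}$ ($d{\left(q \right)} = -4 + \frac{1}{q - 89} = -4 + \frac{1}{-89 + q}$)
$\sqrt{n{\left(o{\left(-1,4 \right)},-74 \right)} + d{\left(-170 \right)}} = \sqrt{\left(-3 + \frac{\left(\frac{15 + \left(-1\right)^{2}}{\left(-1\right) \left(11 + 4\right)}\right)^{2}}{-74}\right) + \frac{357 - -680}{-89 - 170}} = \sqrt{\left(-3 - \frac{\left(- \frac{15 + 1}{15}\right)^{2}}{74}\right) + \frac{357 + 680}{-259}} = \sqrt{\left(-3 - \frac{\left(\left(-1\right) \frac{1}{15} \cdot 16\right)^{2}}{74}\right) - \frac{1037}{259}} = \sqrt{\left(-3 - \frac{\left(- \frac{16}{15}\right)^{2}}{74}\right) - \frac{1037}{259}} = \sqrt{\left(-3 - \frac{128}{8325}\right) - \frac{1037}{259}} = \sqrt{- \frac{25103}{8325} - \frac{1037}{259}} = \sqrt{- \frac{409046}{58275}} = \frac{i \sqrt{105942914}}{3885}$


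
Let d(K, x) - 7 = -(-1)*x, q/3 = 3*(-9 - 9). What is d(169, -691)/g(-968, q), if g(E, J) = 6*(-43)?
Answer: 114/43 ≈ 2.6512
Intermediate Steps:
q = -162 (q = 3*(3*(-9 - 9)) = 3*(3*(-18)) = 3*(-54) = -162)
g(E, J) = -258
d(K, x) = 7 + x (d(K, x) = 7 - (-1)*x = 7 + x)
d(169, -691)/g(-968, q) = (7 - 691)/(-258) = -684*(-1/258) = 114/43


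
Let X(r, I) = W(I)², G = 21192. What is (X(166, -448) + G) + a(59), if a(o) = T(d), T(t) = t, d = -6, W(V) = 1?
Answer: 21187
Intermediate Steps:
a(o) = -6
X(r, I) = 1 (X(r, I) = 1² = 1)
(X(166, -448) + G) + a(59) = (1 + 21192) - 6 = 21193 - 6 = 21187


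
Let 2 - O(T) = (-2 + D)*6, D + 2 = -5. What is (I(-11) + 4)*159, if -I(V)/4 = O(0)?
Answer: -34980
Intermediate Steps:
D = -7 (D = -2 - 5 = -7)
O(T) = 56 (O(T) = 2 - (-2 - 7)*6 = 2 - (-9)*6 = 2 - 1*(-54) = 2 + 54 = 56)
I(V) = -224 (I(V) = -4*56 = -224)
(I(-11) + 4)*159 = (-224 + 4)*159 = -220*159 = -34980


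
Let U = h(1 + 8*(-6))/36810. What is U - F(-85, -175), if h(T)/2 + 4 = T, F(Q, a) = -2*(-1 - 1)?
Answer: -24557/6135 ≈ -4.0028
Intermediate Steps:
F(Q, a) = 4 (F(Q, a) = -2*(-2) = 4)
h(T) = -8 + 2*T
U = -17/6135 (U = (-8 + 2*(1 + 8*(-6)))/36810 = (-8 + 2*(1 - 48))*(1/36810) = (-8 + 2*(-47))*(1/36810) = (-8 - 94)*(1/36810) = -102*1/36810 = -17/6135 ≈ -0.0027710)
U - F(-85, -175) = -17/6135 - 1*4 = -17/6135 - 4 = -24557/6135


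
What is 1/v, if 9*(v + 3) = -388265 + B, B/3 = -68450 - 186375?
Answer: -9/1152767 ≈ -7.8073e-6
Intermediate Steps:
B = -764475 (B = 3*(-68450 - 186375) = 3*(-254825) = -764475)
v = -1152767/9 (v = -3 + (-388265 - 764475)/9 = -3 + (⅑)*(-1152740) = -3 - 1152740/9 = -1152767/9 ≈ -1.2809e+5)
1/v = 1/(-1152767/9) = -9/1152767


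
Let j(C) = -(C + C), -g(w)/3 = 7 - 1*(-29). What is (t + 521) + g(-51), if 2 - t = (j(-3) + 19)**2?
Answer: -210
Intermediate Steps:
g(w) = -108 (g(w) = -3*(7 - 1*(-29)) = -3*(7 + 29) = -3*36 = -108)
j(C) = -2*C
t = -623 (t = 2 - (-2*(-3) + 19)**2 = 2 - (6 + 19)**2 = 2 - 1*25**2 = 2 - 1*625 = 2 - 625 = -623)
(t + 521) + g(-51) = (-623 + 521) - 108 = -102 - 108 = -210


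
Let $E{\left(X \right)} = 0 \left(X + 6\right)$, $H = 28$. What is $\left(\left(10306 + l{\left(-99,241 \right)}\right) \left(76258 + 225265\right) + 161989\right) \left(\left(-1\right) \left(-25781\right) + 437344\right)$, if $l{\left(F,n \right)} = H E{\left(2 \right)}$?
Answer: $1439234123754375$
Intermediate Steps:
$E{\left(X \right)} = 0$ ($E{\left(X \right)} = 0 \left(6 + X\right) = 0$)
$l{\left(F,n \right)} = 0$ ($l{\left(F,n \right)} = 28 \cdot 0 = 0$)
$\left(\left(10306 + l{\left(-99,241 \right)}\right) \left(76258 + 225265\right) + 161989\right) \left(\left(-1\right) \left(-25781\right) + 437344\right) = \left(\left(10306 + 0\right) \left(76258 + 225265\right) + 161989\right) \left(\left(-1\right) \left(-25781\right) + 437344\right) = \left(10306 \cdot 301523 + 161989\right) \left(25781 + 437344\right) = \left(3107496038 + 161989\right) 463125 = 3107658027 \cdot 463125 = 1439234123754375$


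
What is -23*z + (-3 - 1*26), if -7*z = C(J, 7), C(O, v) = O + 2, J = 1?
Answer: -134/7 ≈ -19.143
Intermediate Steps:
C(O, v) = 2 + O
z = -3/7 (z = -(2 + 1)/7 = -1/7*3 = -3/7 ≈ -0.42857)
-23*z + (-3 - 1*26) = -23*(-3/7) + (-3 - 1*26) = 69/7 + (-3 - 26) = 69/7 - 29 = -134/7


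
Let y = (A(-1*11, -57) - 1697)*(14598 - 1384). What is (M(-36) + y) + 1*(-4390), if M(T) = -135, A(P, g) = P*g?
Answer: -14143505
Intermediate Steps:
y = -14138980 (y = (-1*11*(-57) - 1697)*(14598 - 1384) = (-11*(-57) - 1697)*13214 = (627 - 1697)*13214 = -1070*13214 = -14138980)
(M(-36) + y) + 1*(-4390) = (-135 - 14138980) + 1*(-4390) = -14139115 - 4390 = -14143505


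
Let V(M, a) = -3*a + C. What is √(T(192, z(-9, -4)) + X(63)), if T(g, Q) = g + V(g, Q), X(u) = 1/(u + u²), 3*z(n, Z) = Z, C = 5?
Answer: √5673031/168 ≈ 14.177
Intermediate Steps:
z(n, Z) = Z/3
V(M, a) = 5 - 3*a (V(M, a) = -3*a + 5 = 5 - 3*a)
T(g, Q) = 5 + g - 3*Q (T(g, Q) = g + (5 - 3*Q) = 5 + g - 3*Q)
√(T(192, z(-9, -4)) + X(63)) = √((5 + 192 - (-4)) + 1/(63*(1 + 63))) = √((5 + 192 - 3*(-4/3)) + (1/63)/64) = √((5 + 192 + 4) + (1/63)*(1/64)) = √(201 + 1/4032) = √(810433/4032) = √5673031/168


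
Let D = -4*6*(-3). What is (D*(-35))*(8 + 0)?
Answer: -20160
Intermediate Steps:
D = 72 (D = -24*(-3) = 72)
(D*(-35))*(8 + 0) = (72*(-35))*(8 + 0) = -2520*8 = -20160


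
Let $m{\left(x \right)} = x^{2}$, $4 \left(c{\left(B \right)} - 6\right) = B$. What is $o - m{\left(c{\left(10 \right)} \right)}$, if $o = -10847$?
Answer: $- \frac{43677}{4} \approx -10919.0$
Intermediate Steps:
$c{\left(B \right)} = 6 + \frac{B}{4}$
$o - m{\left(c{\left(10 \right)} \right)} = -10847 - \left(6 + \frac{1}{4} \cdot 10\right)^{2} = -10847 - \left(6 + \frac{5}{2}\right)^{2} = -10847 - \left(\frac{17}{2}\right)^{2} = -10847 - \frac{289}{4} = - \frac{43677}{4}$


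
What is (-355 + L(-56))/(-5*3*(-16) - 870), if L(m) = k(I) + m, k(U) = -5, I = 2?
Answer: 208/315 ≈ 0.66032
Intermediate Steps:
L(m) = -5 + m
(-355 + L(-56))/(-5*3*(-16) - 870) = (-355 + (-5 - 56))/(-5*3*(-16) - 870) = (-355 - 61)/(-15*(-16) - 870) = -416/(240 - 870) = -416/(-630) = -416*(-1/630) = 208/315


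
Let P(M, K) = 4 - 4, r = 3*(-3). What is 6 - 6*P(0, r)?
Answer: 6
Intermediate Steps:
r = -9
P(M, K) = 0
6 - 6*P(0, r) = 6 - 6*0 = 6 + 0 = 6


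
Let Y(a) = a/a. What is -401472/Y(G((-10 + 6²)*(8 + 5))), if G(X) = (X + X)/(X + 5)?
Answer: -401472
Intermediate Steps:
G(X) = 2*X/(5 + X) (G(X) = (2*X)/(5 + X) = 2*X/(5 + X))
Y(a) = 1
-401472/Y(G((-10 + 6²)*(8 + 5))) = -401472/1 = -401472*1 = -401472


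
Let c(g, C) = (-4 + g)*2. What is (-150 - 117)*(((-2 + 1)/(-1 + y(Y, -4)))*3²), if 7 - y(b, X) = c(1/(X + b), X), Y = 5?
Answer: 801/4 ≈ 200.25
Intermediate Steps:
c(g, C) = -8 + 2*g
y(b, X) = 15 - 2/(X + b) (y(b, X) = 7 - (-8 + 2/(X + b)) = 7 + (8 - 2/(X + b)) = 15 - 2/(X + b))
(-150 - 117)*(((-2 + 1)/(-1 + y(Y, -4)))*3²) = (-150 - 117)*(((-2 + 1)/(-1 + (15 - 2/(-4 + 5))))*3²) = -267*(-1/(-1 + (15 - 2/1)))*9 = -267*(-1/(-1 + (15 - 2*1)))*9 = -267*(-1/(-1 + (15 - 2)))*9 = -267*(-1/(-1 + 13))*9 = -267*(-1/12)*9 = -267*(-1*1/12)*9 = -(-89)*9/4 = -267*(-¾) = 801/4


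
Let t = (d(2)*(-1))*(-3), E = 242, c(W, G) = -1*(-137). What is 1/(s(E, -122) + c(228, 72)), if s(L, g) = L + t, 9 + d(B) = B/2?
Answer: 1/355 ≈ 0.0028169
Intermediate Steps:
c(W, G) = 137
d(B) = -9 + B/2
t = -24 (t = ((-9 + (1/2)*2)*(-1))*(-3) = ((-9 + 1)*(-1))*(-3) = -8*(-1)*(-3) = 8*(-3) = -24)
s(L, g) = -24 + L (s(L, g) = L - 24 = -24 + L)
1/(s(E, -122) + c(228, 72)) = 1/((-24 + 242) + 137) = 1/(218 + 137) = 1/355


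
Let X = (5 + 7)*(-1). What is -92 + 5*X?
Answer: -152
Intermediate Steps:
X = -12 (X = 12*(-1) = -12)
-92 + 5*X = -92 + 5*(-12) = -92 - 60 = -152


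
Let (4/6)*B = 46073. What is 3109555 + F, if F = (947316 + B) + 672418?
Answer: 9596797/2 ≈ 4.7984e+6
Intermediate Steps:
B = 138219/2 (B = (3/2)*46073 = 138219/2 ≈ 69110.)
F = 3377687/2 (F = (947316 + 138219/2) + 672418 = 2032851/2 + 672418 = 3377687/2 ≈ 1.6888e+6)
3109555 + F = 3109555 + 3377687/2 = 9596797/2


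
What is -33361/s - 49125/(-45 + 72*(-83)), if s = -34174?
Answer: 626554777/68587218 ≈ 9.1351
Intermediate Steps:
-33361/s - 49125/(-45 + 72*(-83)) = -33361/(-34174) - 49125/(-45 + 72*(-83)) = -33361*(-1/34174) - 49125/(-45 - 5976) = 33361/34174 - 49125/(-6021) = 33361/34174 - 49125*(-1/6021) = 33361/34174 + 16375/2007 = 626554777/68587218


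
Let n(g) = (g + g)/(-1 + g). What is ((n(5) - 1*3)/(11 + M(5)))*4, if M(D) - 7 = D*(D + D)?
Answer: -1/34 ≈ -0.029412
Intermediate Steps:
n(g) = 2*g/(-1 + g) (n(g) = (2*g)/(-1 + g) = 2*g/(-1 + g))
M(D) = 7 + 2*D² (M(D) = 7 + D*(D + D) = 7 + D*(2*D) = 7 + 2*D²)
((n(5) - 1*3)/(11 + M(5)))*4 = ((2*5/(-1 + 5) - 1*3)/(11 + (7 + 2*5²)))*4 = ((2*5/4 - 3)/(11 + (7 + 2*25)))*4 = ((2*5*(¼) - 3)/(11 + (7 + 50)))*4 = ((5/2 - 3)/(11 + 57))*4 = (-½/68)*4 = ((1/68)*(-½))*4 = -1/136*4 = -1/34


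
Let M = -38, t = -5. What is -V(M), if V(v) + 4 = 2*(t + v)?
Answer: 90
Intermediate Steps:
V(v) = -14 + 2*v (V(v) = -4 + 2*(-5 + v) = -4 + (-10 + 2*v) = -14 + 2*v)
-V(M) = -(-14 + 2*(-38)) = -(-14 - 76) = -1*(-90) = 90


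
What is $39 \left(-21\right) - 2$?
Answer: $-821$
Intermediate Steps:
$39 \left(-21\right) - 2 = -819 + \left(0 - 2\right) = -819 - 2 = -821$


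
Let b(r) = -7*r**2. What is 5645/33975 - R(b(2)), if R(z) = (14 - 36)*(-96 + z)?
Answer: -18535631/6795 ≈ -2727.8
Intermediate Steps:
R(z) = 2112 - 22*z (R(z) = -22*(-96 + z) = 2112 - 22*z)
5645/33975 - R(b(2)) = 5645/33975 - (2112 - (-154)*2**2) = 5645*(1/33975) - (2112 - (-154)*4) = 1129/6795 - (2112 - 22*(-28)) = 1129/6795 - (2112 + 616) = 1129/6795 - 1*2728 = 1129/6795 - 2728 = -18535631/6795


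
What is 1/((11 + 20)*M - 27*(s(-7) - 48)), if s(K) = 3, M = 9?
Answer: 1/1494 ≈ 0.00066934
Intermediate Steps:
1/((11 + 20)*M - 27*(s(-7) - 48)) = 1/((11 + 20)*9 - 27*(3 - 48)) = 1/(31*9 - 27*(-45)) = 1/(279 + 1215) = 1/1494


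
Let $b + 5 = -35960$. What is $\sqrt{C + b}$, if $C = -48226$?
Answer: $i \sqrt{84191} \approx 290.16 i$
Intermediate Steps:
$b = -35965$ ($b = -5 - 35960 = -35965$)
$\sqrt{C + b} = \sqrt{-48226 - 35965} = \sqrt{-84191} = i \sqrt{84191}$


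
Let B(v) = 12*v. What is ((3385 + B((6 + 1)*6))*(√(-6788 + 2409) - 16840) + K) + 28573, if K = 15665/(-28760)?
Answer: -376538502757/5752 + 3889*I*√4379 ≈ -6.5462e+7 + 2.5735e+5*I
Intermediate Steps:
K = -3133/5752 (K = 15665*(-1/28760) = -3133/5752 ≈ -0.54468)
((3385 + B((6 + 1)*6))*(√(-6788 + 2409) - 16840) + K) + 28573 = ((3385 + 12*((6 + 1)*6))*(√(-6788 + 2409) - 16840) - 3133/5752) + 28573 = ((3385 + 12*(7*6))*(√(-4379) - 16840) - 3133/5752) + 28573 = ((3385 + 12*42)*(I*√4379 - 16840) - 3133/5752) + 28573 = ((3385 + 504)*(-16840 + I*√4379) - 3133/5752) + 28573 = (3889*(-16840 + I*√4379) - 3133/5752) + 28573 = ((-65490760 + 3889*I*√4379) - 3133/5752) + 28573 = (-376702854653/5752 + 3889*I*√4379) + 28573 = -376538502757/5752 + 3889*I*√4379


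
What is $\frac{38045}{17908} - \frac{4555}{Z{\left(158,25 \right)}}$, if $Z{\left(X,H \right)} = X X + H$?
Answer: $\frac{869135565}{447503012} \approx 1.9422$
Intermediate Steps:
$Z{\left(X,H \right)} = H + X^{2}$ ($Z{\left(X,H \right)} = X^{2} + H = H + X^{2}$)
$\frac{38045}{17908} - \frac{4555}{Z{\left(158,25 \right)}} = \frac{38045}{17908} - \frac{4555}{25 + 158^{2}} = 38045 \cdot \frac{1}{17908} - \frac{4555}{25 + 24964} = \frac{38045}{17908} - \frac{4555}{24989} = \frac{869135565}{447503012}$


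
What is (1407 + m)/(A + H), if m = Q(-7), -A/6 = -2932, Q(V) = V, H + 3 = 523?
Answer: 175/2264 ≈ 0.077297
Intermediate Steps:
H = 520 (H = -3 + 523 = 520)
A = 17592 (A = -6*(-2932) = 17592)
m = -7
(1407 + m)/(A + H) = (1407 - 7)/(17592 + 520) = 1400/18112 = 1400*(1/18112) = 175/2264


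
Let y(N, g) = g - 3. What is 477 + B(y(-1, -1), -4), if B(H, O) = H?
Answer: 473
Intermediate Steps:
y(N, g) = -3 + g
477 + B(y(-1, -1), -4) = 477 + (-3 - 1) = 477 - 4 = 473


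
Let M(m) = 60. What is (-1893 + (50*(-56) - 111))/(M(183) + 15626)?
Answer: -2402/7843 ≈ -0.30626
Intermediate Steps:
(-1893 + (50*(-56) - 111))/(M(183) + 15626) = (-1893 + (50*(-56) - 111))/(60 + 15626) = (-1893 + (-2800 - 111))/15686 = (-1893 - 2911)*(1/15686) = -4804*1/15686 = -2402/7843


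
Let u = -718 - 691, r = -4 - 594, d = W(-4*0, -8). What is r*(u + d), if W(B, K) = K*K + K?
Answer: 809094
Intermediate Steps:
W(B, K) = K + K² (W(B, K) = K² + K = K + K²)
d = 56 (d = -8*(1 - 8) = -8*(-7) = 56)
r = -598
u = -1409
r*(u + d) = -598*(-1409 + 56) = -598*(-1353) = 809094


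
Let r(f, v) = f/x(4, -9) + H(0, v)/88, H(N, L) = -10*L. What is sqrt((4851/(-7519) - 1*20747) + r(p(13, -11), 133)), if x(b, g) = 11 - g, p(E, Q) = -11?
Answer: I*sqrt(14203720019935930)/827090 ≈ 144.09*I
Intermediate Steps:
r(f, v) = -5*v/44 + f/20 (r(f, v) = f/(11 - 1*(-9)) - 10*v/88 = f/(11 + 9) - 10*v*(1/88) = f/20 - 5*v/44 = -5*v/44 + f/20)
sqrt((4851/(-7519) - 1*20747) + r(p(13, -11), 133)) = sqrt((4851/(-7519) - 1*20747) + (-5/44*133 + (1/20)*(-11))) = sqrt((4851*(-1/7519) - 20747) + (-665/44 - 11/20)) = sqrt((-4851/7519 - 20747) - 1723/110) = sqrt(-156001544/7519 - 1723/110) = sqrt(-17173125077/827090) = I*sqrt(14203720019935930)/827090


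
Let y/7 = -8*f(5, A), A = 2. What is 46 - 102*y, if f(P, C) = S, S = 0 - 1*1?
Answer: -5666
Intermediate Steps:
S = -1 (S = 0 - 1 = -1)
f(P, C) = -1
y = 56 (y = 7*(-8*(-1)) = 7*8 = 56)
46 - 102*y = 46 - 102*56 = 46 - 5712 = -5666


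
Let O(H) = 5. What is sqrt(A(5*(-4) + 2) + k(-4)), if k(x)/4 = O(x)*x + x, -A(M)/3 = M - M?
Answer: 4*I*sqrt(6) ≈ 9.798*I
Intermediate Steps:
A(M) = 0 (A(M) = -3*(M - M) = -3*0 = 0)
k(x) = 24*x (k(x) = 4*(5*x + x) = 4*(6*x) = 24*x)
sqrt(A(5*(-4) + 2) + k(-4)) = sqrt(0 + 24*(-4)) = sqrt(0 - 96) = sqrt(-96) = 4*I*sqrt(6)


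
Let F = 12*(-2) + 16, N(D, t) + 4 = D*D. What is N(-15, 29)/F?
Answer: -221/8 ≈ -27.625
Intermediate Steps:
N(D, t) = -4 + D**2 (N(D, t) = -4 + D*D = -4 + D**2)
F = -8 (F = -24 + 16 = -8)
N(-15, 29)/F = (-4 + (-15)**2)/(-8) = (-4 + 225)*(-1/8) = 221*(-1/8) = -221/8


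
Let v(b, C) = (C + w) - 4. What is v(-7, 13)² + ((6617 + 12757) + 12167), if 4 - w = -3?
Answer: 31797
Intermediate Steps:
w = 7 (w = 4 - 1*(-3) = 4 + 3 = 7)
v(b, C) = 3 + C (v(b, C) = (C + 7) - 4 = (7 + C) - 4 = 3 + C)
v(-7, 13)² + ((6617 + 12757) + 12167) = (3 + 13)² + ((6617 + 12757) + 12167) = 16² + (19374 + 12167) = 256 + 31541 = 31797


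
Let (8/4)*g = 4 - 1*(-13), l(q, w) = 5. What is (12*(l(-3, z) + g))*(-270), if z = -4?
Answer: -43740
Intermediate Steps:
g = 17/2 (g = (4 - 1*(-13))/2 = (4 + 13)/2 = (½)*17 = 17/2 ≈ 8.5000)
(12*(l(-3, z) + g))*(-270) = (12*(5 + 17/2))*(-270) = (12*(27/2))*(-270) = 162*(-270) = -43740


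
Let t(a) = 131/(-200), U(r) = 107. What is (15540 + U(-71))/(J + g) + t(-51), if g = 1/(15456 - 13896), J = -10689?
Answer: -7066267909/3334967800 ≈ -2.1188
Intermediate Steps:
t(a) = -131/200 (t(a) = 131*(-1/200) = -131/200)
g = 1/1560 ≈ 0.00064103
(15540 + U(-71))/(J + g) + t(-51) = (15540 + 107)/(-10689 + 1/1560) - 131/200 = 15647/(-16674839/1560) - 131/200 = 15647*(-1560/16674839) - 131/200 = -24409320/16674839 - 131/200 = -7066267909/3334967800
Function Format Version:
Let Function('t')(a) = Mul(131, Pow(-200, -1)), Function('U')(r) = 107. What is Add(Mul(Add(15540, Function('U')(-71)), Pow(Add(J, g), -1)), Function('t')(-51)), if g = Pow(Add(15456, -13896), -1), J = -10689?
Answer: Rational(-7066267909, 3334967800) ≈ -2.1188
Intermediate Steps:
Function('t')(a) = Rational(-131, 200) (Function('t')(a) = Mul(131, Rational(-1, 200)) = Rational(-131, 200))
g = Rational(1, 1560) (g = Pow(1560, -1) = Rational(1, 1560) ≈ 0.00064103)
Add(Mul(Add(15540, Function('U')(-71)), Pow(Add(J, g), -1)), Function('t')(-51)) = Add(Mul(Add(15540, 107), Pow(Add(-10689, Rational(1, 1560)), -1)), Rational(-131, 200)) = Add(Mul(15647, Pow(Rational(-16674839, 1560), -1)), Rational(-131, 200)) = Add(Mul(15647, Rational(-1560, 16674839)), Rational(-131, 200)) = Add(Rational(-24409320, 16674839), Rational(-131, 200)) = Rational(-7066267909, 3334967800)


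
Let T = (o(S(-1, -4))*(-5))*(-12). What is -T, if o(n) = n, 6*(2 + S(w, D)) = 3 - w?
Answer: 80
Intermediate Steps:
S(w, D) = -3/2 - w/6 (S(w, D) = -2 + (3 - w)/6 = -2 + (½ - w/6) = -3/2 - w/6)
T = -80 (T = ((-3/2 - ⅙*(-1))*(-5))*(-12) = ((-3/2 + ⅙)*(-5))*(-12) = -4/3*(-5)*(-12) = (20/3)*(-12) = -80)
-T = -1*(-80) = 80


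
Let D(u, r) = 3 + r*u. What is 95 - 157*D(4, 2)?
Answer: -1632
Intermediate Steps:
95 - 157*D(4, 2) = 95 - 157*(3 + 2*4) = 95 - 157*(3 + 8) = 95 - 157*11 = 95 - 1727 = -1632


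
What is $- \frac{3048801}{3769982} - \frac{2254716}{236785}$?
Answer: $- \frac{9222149079897}{892675187870} \approx -10.331$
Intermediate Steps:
$- \frac{3048801}{3769982} - \frac{2254716}{236785} = - \frac{9222149079897}{892675187870}$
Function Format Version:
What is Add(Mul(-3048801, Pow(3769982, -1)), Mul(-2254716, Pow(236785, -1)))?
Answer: Rational(-9222149079897, 892675187870) ≈ -10.331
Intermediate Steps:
Add(Mul(-3048801, Pow(3769982, -1)), Mul(-2254716, Pow(236785, -1))) = Add(Mul(-3048801, Rational(1, 3769982)), Mul(-2254716, Rational(1, 236785))) = Add(Rational(-3048801, 3769982), Rational(-2254716, 236785)) = Rational(-9222149079897, 892675187870)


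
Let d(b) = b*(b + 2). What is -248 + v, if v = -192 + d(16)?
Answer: -152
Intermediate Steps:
d(b) = b*(2 + b)
v = 96 (v = -192 + 16*(2 + 16) = -192 + 16*18 = -192 + 288 = 96)
-248 + v = -248 + 96 = -152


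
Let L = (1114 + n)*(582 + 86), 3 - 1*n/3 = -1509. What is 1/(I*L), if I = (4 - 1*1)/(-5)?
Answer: -1/2264520 ≈ -4.4159e-7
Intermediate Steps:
n = 4536 (n = 9 - 3*(-1509) = 9 + 4527 = 4536)
L = 3774200 (L = (1114 + 4536)*(582 + 86) = 5650*668 = 3774200)
I = -⅗ (I = (4 - 1)*(-⅕) = 3*(-⅕) = -⅗ ≈ -0.60000)
1/(I*L) = 1/(-⅗*3774200) = 1/(-2264520) = -1/2264520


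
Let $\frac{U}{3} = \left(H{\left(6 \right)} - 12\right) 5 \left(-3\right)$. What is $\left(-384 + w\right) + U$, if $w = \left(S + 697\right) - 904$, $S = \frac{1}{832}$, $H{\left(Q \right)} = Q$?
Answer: $- \frac{267071}{832} \approx -321.0$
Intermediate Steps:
$S = \frac{1}{832} \approx 0.0012019$
$U = 270$ ($U = 3 \left(6 - 12\right) 5 \left(-3\right) = 3 \left(-6\right) 5 \left(-3\right) = 3 \left(\left(-30\right) \left(-3\right)\right) = 3 \cdot 90 = 270$)
$w = - \frac{172223}{832}$ ($w = \left(\frac{1}{832} + 697\right) - 904 = \frac{579905}{832} - 904 = - \frac{172223}{832} \approx -207.0$)
$\left(-384 + w\right) + U = \left(-384 - \frac{172223}{832}\right) + 270 = - \frac{491711}{832} + 270 = - \frac{267071}{832}$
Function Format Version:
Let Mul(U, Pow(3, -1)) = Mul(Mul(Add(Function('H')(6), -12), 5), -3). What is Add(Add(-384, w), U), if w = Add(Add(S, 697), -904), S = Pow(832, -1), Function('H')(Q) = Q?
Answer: Rational(-267071, 832) ≈ -321.00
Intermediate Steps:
S = Rational(1, 832) ≈ 0.0012019
U = 270 (U = Mul(3, Mul(Mul(Add(6, -12), 5), -3)) = Mul(3, Mul(Mul(-6, 5), -3)) = Mul(3, Mul(-30, -3)) = Mul(3, 90) = 270)
w = Rational(-172223, 832) (w = Add(Add(Rational(1, 832), 697), -904) = Add(Rational(579905, 832), -904) = Rational(-172223, 832) ≈ -207.00)
Add(Add(-384, w), U) = Add(Add(-384, Rational(-172223, 832)), 270) = Add(Rational(-491711, 832), 270) = Rational(-267071, 832)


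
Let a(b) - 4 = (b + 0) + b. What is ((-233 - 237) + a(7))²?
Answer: 204304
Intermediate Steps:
a(b) = 4 + 2*b (a(b) = 4 + ((b + 0) + b) = 4 + (b + b) = 4 + 2*b)
((-233 - 237) + a(7))² = ((-233 - 237) + (4 + 2*7))² = (-470 + (4 + 14))² = (-470 + 18)² = (-452)² = 204304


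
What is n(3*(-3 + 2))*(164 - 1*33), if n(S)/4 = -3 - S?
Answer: 0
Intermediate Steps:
n(S) = -12 - 4*S (n(S) = 4*(-3 - S) = -12 - 4*S)
n(3*(-3 + 2))*(164 - 1*33) = (-12 - 12*(-3 + 2))*(164 - 1*33) = (-12 - 12*(-1))*(164 - 33) = (-12 - 4*(-3))*131 = (-12 + 12)*131 = 0*131 = 0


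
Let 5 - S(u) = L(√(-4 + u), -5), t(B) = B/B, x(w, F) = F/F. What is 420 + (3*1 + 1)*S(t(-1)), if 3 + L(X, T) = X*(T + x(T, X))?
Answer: 452 + 16*I*√3 ≈ 452.0 + 27.713*I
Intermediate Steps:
x(w, F) = 1
t(B) = 1
L(X, T) = -3 + X*(1 + T) (L(X, T) = -3 + X*(T + 1) = -3 + X*(1 + T))
S(u) = 8 + 4*√(-4 + u) (S(u) = 5 - (-3 + √(-4 + u) - 5*√(-4 + u)) = 5 - (-3 - 4*√(-4 + u)) = 5 + (3 + 4*√(-4 + u)) = 8 + 4*√(-4 + u))
420 + (3*1 + 1)*S(t(-1)) = 420 + (3*1 + 1)*(8 + 4*√(-4 + 1)) = 420 + (3 + 1)*(8 + 4*√(-3)) = 420 + 4*(8 + 4*(I*√3)) = 420 + 4*(8 + 4*I*√3) = 420 + (32 + 16*I*√3) = 452 + 16*I*√3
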